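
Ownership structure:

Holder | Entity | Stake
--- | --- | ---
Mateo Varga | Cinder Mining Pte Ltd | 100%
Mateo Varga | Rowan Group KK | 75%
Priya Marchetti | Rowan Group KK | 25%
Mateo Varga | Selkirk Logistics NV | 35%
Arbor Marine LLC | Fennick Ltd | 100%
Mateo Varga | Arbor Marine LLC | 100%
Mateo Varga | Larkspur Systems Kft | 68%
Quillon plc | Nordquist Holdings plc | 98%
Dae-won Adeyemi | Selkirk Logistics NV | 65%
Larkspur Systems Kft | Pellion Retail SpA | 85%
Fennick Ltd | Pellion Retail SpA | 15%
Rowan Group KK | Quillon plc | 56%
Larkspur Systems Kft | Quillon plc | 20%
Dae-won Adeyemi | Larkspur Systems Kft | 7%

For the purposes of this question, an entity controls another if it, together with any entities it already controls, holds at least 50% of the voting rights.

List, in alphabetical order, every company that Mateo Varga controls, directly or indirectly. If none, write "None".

Arbor Marine LLC, Cinder Mining Pte Ltd, Fennick Ltd, Larkspur Systems Kft, Nordquist Holdings plc, Pellion Retail SpA, Quillon plc, Rowan Group KK

Mateo holds 100% of Arbor, so Mateo controls Arbor.
Mateo holds 75% of Rowan, so Mateo controls Rowan.
Mateo holds 68% of Larkspur, so Mateo controls Larkspur.
Arbor holds 100% of Fennick, so Mateo controls Fennick.
Mateo holds 100% of Cinder, so Mateo controls Cinder.
Larkspur and Rowan together hold 20% + 56% = 76% of Quillon, so Mateo controls Quillon.
Quillon holds 98% of Nordquist, so Mateo controls Nordquist.
Fennick and Larkspur together hold 15% + 85% = 100% of Pellion, so Mateo controls Pellion.
No other company's threshold is met.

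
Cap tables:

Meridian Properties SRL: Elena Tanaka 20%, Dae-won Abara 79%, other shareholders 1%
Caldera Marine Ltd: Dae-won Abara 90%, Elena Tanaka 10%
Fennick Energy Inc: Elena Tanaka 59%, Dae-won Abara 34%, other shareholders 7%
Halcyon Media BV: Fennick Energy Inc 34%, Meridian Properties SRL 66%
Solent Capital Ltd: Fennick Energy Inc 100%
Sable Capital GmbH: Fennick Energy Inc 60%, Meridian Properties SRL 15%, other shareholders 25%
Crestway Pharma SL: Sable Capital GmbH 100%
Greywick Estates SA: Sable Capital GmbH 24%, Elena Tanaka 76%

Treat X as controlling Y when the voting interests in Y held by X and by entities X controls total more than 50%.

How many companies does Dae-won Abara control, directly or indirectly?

Dae-won holds 79% of Meridian, so Dae-won controls Meridian.
Dae-won holds 90% of Caldera, so Dae-won controls Caldera.
Meridian holds 66% of Halcyon, so Dae-won controls Halcyon.
No other company's threshold is met.
Dae-won controls 3 companies.

3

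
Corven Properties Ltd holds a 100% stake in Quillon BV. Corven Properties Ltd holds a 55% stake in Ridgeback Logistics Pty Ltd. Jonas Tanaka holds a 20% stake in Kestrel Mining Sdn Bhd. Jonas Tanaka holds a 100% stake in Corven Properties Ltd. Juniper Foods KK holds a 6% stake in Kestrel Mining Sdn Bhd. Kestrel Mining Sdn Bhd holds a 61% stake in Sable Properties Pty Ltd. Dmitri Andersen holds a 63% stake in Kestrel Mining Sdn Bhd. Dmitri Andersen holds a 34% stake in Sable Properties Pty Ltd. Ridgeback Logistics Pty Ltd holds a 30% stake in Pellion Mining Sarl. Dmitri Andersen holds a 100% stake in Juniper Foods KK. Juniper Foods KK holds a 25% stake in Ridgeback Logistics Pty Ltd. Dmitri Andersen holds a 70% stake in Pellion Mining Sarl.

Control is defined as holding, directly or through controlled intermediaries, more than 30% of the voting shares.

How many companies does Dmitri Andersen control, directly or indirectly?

Dmitri holds 100% of Juniper, so Dmitri controls Juniper.
Dmitri and Juniper together hold 63% + 6% = 69% of Kestrel, so Dmitri controls Kestrel.
Dmitri holds 70% of Pellion, so Dmitri controls Pellion.
Dmitri and Kestrel together hold 34% + 61% = 95% of Sable, so Dmitri controls Sable.
No other company's threshold is met.
Dmitri controls 4 companies.

4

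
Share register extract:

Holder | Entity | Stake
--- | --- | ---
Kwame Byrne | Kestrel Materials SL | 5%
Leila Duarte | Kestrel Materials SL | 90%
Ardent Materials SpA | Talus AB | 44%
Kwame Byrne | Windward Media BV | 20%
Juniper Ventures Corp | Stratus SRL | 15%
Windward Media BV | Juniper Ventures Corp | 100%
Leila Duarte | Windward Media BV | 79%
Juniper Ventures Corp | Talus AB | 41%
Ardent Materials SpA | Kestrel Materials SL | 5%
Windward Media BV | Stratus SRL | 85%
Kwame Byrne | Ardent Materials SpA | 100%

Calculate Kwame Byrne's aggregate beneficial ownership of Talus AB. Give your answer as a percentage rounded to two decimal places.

Kwame reaches Talus along 2 paths.
Via Windward → Juniper: 20% × 100% × 41% = 8.2%.
Via Ardent: 100% × 44% = 44%.
Total: 8.2% + 44% = 52.2%.
Rounded: 52.20%.

52.20%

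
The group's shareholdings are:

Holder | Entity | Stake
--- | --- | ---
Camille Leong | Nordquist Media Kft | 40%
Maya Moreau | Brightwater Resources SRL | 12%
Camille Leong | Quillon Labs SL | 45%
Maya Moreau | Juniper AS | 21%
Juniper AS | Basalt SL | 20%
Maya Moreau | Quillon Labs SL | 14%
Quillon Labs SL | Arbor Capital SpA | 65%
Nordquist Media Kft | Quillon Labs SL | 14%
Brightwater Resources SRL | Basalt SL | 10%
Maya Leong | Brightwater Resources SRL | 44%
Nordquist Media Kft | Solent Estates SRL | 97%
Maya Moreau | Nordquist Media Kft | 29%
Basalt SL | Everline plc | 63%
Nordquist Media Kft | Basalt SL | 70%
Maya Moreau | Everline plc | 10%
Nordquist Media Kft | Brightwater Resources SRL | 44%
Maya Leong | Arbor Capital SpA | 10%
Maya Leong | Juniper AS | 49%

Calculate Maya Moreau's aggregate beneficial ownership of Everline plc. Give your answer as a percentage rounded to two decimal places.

26.99%

Maya Moreau reaches Everline along 5 paths.
Direct stake: 10% = 10%.
Via Nordquist → Brightwater → Basalt: 29% × 44% × 10% × 63% = 0.80388%.
Via Brightwater → Basalt: 12% × 10% × 63% = 0.756%.
Via Juniper → Basalt: 21% × 20% × 63% = 2.646%.
Via Nordquist → Basalt: 29% × 70% × 63% = 12.789%.
Total: 10% + 0.80388% + 0.756% + 2.646% + 12.789% = 26.99488%.
Rounded: 26.99%.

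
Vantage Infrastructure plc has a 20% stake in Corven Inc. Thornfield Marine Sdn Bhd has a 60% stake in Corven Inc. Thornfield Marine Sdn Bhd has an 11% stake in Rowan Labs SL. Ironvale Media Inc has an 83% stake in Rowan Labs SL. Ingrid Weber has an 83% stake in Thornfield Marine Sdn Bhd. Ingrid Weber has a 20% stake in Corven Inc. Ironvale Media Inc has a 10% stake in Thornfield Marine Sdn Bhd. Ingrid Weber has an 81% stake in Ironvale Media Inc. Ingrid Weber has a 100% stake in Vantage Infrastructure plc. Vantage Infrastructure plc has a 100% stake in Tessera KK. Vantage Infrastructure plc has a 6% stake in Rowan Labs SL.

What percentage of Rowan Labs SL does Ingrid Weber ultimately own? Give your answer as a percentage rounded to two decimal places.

Ingrid reaches Rowan along 4 paths.
Via Ironvale → Thornfield: 81% × 10% × 11% = 0.891%.
Via Thornfield: 83% × 11% = 9.13%.
Via Ironvale: 81% × 83% = 67.23%.
Via Vantage: 100% × 6% = 6%.
Total: 0.891% + 9.13% + 67.23% + 6% = 83.251%.
Rounded: 83.25%.

83.25%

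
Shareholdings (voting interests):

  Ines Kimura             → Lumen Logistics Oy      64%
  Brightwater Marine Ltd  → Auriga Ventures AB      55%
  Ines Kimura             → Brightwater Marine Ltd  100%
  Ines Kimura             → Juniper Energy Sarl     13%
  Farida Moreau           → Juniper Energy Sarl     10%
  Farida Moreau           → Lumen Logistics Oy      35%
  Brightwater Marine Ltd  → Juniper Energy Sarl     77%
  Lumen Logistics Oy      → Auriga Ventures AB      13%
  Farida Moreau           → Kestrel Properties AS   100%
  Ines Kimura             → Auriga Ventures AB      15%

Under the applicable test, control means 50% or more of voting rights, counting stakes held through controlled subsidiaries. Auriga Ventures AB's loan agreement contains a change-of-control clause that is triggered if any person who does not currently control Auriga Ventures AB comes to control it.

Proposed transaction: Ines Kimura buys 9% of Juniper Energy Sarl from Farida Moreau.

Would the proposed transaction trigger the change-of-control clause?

No

The purchase adds only to Ines's holdings (Farida's stake shrinks), so Ines is the only person who could newly come to control Auriga.
Ines holds 100% of Brightwater, so Ines controls Brightwater.
Ines holds 64% of Lumen, so Ines controls Lumen.
Lumen and Brightwater and Ines together hold 13% + 55% + 15% = 83% of Auriga, so Ines controls Auriga.
So Ines already controls Auriga before the transaction.
After the purchase, Ines's direct stake in Juniper rises to 13% + 9% = 22%, and Farida's stake falls to 1%.
Ines controlled Auriga already, so this is not a new person acquiring control; every other person's position is unchanged or reduced.
No new person acquires control, so the clause is not triggered.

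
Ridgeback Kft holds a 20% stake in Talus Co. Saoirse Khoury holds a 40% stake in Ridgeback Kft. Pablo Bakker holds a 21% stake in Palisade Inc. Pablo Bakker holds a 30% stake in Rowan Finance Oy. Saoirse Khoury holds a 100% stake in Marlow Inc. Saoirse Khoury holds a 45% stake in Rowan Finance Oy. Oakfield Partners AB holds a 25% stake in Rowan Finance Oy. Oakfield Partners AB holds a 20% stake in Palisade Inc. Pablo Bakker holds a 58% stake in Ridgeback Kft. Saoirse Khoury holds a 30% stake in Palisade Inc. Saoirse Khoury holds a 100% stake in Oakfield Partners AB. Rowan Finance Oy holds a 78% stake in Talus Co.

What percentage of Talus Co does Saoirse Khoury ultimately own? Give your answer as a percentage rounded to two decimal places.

Saoirse reaches Talus along 3 paths.
Via Rowan: 45% × 78% = 35.1%.
Via Oakfield → Rowan: 100% × 25% × 78% = 19.5%.
Via Ridgeback: 40% × 20% = 8%.
Total: 35.1% + 19.5% + 8% = 62.6%.
Rounded: 62.60%.

62.60%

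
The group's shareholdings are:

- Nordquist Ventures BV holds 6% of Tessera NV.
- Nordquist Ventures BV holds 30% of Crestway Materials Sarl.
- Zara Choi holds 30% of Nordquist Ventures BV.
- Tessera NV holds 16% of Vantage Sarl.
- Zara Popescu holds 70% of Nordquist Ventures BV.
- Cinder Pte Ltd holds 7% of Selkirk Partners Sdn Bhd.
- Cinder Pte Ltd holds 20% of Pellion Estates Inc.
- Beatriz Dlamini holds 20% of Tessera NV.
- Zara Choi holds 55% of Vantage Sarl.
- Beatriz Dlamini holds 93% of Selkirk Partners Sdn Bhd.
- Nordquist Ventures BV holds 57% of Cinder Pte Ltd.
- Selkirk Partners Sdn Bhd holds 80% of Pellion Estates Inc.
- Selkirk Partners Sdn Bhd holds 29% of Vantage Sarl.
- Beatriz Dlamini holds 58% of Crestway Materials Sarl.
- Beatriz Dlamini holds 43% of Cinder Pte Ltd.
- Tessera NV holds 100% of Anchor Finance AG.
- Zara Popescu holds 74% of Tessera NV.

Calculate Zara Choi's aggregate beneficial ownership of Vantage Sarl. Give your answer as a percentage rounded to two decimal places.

Zara Choi reaches Vantage along 3 paths.
Via Nordquist → Tessera: 30% × 6% × 16% = 0.288%.
Via Nordquist → Cinder → Selkirk: 30% × 57% × 7% × 29% = 0.34713%.
Direct stake: 55% = 55%.
Total: 0.288% + 0.34713% + 55% = 55.63513%.
Rounded: 55.64%.

55.64%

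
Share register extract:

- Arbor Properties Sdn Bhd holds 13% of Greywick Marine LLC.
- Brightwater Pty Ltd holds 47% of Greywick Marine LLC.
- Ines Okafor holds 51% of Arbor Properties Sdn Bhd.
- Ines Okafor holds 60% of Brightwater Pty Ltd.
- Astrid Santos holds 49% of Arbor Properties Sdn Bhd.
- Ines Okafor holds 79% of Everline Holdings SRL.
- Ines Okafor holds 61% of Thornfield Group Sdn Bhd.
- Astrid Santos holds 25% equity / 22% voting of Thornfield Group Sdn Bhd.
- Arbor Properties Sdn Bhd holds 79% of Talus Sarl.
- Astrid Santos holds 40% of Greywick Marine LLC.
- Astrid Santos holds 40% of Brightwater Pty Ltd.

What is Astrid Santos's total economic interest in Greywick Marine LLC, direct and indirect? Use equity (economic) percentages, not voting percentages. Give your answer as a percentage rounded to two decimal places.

65.17%

Astrid reaches Greywick along 3 paths.
Via Brightwater: 40% × 47% = 18.8%.
Via Arbor: 49% × 13% = 6.37%.
Direct stake: 40% = 40%.
Total: 18.8% + 6.37% + 40% = 65.17%.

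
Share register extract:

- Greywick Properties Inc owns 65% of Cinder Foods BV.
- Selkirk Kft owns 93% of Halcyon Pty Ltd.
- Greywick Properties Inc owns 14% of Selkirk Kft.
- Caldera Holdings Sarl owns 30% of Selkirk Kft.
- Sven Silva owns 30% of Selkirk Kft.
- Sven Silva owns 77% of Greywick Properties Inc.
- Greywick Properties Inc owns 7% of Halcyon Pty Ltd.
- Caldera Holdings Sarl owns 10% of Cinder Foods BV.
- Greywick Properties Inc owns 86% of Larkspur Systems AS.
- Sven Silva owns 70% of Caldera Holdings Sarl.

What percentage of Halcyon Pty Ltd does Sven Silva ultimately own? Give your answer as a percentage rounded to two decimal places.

62.85%

Sven reaches Halcyon along 4 paths.
Via Caldera → Selkirk: 70% × 30% × 93% = 19.53%.
Via Greywick → Selkirk: 77% × 14% × 93% = 10.0254%.
Via Selkirk: 30% × 93% = 27.9%.
Via Greywick: 77% × 7% = 5.39%.
Total: 19.53% + 10.0254% + 27.9% + 5.39% = 62.8454%.
Rounded: 62.85%.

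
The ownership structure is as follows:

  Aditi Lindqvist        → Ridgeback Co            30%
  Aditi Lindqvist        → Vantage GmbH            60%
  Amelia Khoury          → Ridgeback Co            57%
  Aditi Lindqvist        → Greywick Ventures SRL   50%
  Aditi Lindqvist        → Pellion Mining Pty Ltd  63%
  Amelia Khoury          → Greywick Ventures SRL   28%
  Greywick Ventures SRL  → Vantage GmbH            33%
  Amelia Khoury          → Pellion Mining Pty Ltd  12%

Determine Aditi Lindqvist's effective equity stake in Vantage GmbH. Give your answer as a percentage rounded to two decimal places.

Aditi reaches Vantage along 2 paths.
Via Greywick: 50% × 33% = 16.5%.
Direct stake: 60% = 60%.
Total: 16.5% + 60% = 76.5%.
Rounded: 76.50%.

76.50%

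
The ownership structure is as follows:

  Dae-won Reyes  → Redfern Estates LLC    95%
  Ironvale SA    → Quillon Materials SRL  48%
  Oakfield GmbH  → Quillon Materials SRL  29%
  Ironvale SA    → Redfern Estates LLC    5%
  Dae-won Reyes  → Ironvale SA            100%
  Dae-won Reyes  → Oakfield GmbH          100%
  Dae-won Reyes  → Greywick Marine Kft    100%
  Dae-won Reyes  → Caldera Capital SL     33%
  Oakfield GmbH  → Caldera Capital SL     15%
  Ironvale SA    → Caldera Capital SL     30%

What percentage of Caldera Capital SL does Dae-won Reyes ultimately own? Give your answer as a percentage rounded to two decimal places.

78.00%

Dae-won reaches Caldera along 3 paths.
Via Oakfield: 100% × 15% = 15%.
Via Ironvale: 100% × 30% = 30%.
Direct stake: 33% = 33%.
Total: 15% + 30% + 33% = 78%.
Rounded: 78.00%.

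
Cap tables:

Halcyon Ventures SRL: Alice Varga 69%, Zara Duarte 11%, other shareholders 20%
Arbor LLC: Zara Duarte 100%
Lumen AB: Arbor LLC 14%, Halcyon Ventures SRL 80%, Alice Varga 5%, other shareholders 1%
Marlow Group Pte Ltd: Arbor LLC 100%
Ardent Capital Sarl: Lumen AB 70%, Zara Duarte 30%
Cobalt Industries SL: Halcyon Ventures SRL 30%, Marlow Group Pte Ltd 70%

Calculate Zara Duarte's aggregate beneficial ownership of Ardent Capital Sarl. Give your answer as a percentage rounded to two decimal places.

Zara reaches Ardent along 3 paths.
Via Arbor → Lumen: 100% × 14% × 70% = 9.8%.
Via Halcyon → Lumen: 11% × 80% × 70% = 6.16%.
Direct stake: 30% = 30%.
Total: 9.8% + 6.16% + 30% = 45.96%.

45.96%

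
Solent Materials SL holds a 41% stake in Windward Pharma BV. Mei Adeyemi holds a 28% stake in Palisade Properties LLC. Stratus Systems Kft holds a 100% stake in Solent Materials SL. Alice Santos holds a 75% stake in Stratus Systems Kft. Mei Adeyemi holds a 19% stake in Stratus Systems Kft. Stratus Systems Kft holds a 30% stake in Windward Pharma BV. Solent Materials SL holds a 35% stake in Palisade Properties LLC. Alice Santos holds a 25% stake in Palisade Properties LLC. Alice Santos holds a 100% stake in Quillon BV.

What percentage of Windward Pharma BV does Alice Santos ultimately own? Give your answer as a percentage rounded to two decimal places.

Alice reaches Windward along 2 paths.
Via Stratus: 75% × 30% = 22.5%.
Via Stratus → Solent: 75% × 100% × 41% = 30.75%.
Total: 22.5% + 30.75% = 53.25%.

53.25%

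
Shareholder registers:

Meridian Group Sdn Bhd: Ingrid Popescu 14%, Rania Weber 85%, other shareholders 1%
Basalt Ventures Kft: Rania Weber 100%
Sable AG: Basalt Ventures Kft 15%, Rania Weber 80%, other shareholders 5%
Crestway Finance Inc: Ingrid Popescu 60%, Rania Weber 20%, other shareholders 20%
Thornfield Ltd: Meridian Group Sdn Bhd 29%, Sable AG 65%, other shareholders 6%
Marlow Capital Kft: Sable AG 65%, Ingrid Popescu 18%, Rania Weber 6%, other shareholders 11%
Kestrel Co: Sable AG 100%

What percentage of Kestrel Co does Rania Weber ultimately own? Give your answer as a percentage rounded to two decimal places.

95.00%

Rania reaches Kestrel along 2 paths.
Via Basalt → Sable: 100% × 15% × 100% = 15%.
Via Sable: 80% × 100% = 80%.
Total: 15% + 80% = 95%.
Rounded: 95.00%.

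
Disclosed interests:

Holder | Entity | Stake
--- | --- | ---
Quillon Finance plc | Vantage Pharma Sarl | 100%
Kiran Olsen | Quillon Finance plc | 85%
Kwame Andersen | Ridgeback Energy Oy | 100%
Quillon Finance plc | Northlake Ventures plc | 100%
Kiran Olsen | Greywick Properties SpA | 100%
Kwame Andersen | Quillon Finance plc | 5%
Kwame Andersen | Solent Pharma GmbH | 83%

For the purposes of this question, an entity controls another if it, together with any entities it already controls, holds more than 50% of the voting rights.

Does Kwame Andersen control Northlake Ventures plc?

No

Kwame holds 100% of Ridgeback, so Kwame controls Ridgeback.
Kwame holds 83% of Solent, so Kwame controls Solent.
Neither Kwame nor any entity Kwame controls holds any voting interest in Northlake.
So Kwame does not control Northlake.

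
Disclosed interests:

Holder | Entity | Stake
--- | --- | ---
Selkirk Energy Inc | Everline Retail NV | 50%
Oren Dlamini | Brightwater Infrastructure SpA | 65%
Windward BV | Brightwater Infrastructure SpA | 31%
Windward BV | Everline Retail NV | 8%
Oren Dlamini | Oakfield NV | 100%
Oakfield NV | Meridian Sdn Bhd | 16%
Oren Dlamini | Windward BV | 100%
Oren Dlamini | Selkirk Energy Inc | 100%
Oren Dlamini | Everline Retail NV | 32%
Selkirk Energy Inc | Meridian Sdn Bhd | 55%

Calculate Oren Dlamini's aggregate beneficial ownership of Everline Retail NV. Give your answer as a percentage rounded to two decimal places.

90.00%

Oren reaches Everline along 3 paths.
Via Selkirk: 100% × 50% = 50%.
Direct stake: 32% = 32%.
Via Windward: 100% × 8% = 8%.
Total: 50% + 32% + 8% = 90%.
Rounded: 90.00%.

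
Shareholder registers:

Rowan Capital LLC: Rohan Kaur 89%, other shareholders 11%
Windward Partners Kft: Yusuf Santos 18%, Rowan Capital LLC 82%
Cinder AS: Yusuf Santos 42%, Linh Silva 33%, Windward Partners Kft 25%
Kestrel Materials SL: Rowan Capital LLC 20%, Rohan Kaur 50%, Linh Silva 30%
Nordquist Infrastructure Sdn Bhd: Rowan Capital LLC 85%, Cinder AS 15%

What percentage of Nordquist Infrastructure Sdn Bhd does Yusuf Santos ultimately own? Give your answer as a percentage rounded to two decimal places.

Yusuf reaches Nordquist along 2 paths.
Via Cinder: 42% × 15% = 6.3%.
Via Windward → Cinder: 18% × 25% × 15% = 0.675%.
Total: 6.3% + 0.675% = 6.975%.
Rounded: 6.98%.

6.98%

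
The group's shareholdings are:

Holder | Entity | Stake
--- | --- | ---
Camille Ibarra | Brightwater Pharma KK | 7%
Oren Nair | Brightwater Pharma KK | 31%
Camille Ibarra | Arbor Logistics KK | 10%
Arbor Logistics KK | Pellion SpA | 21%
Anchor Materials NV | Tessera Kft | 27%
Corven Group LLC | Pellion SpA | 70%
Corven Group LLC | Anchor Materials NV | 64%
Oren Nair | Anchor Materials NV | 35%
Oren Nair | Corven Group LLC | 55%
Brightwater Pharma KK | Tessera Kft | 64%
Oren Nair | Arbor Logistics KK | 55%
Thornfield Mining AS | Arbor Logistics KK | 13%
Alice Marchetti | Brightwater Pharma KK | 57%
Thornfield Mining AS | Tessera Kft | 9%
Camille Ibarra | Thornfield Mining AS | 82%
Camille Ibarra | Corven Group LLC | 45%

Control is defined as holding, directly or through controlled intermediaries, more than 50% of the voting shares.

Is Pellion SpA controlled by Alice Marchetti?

No

Alice holds 57% of Brightwater, so Alice controls Brightwater.
Brightwater holds 64% of Tessera, so Alice controls Tessera.
Neither Alice nor any entity Alice controls holds any voting interest in Pellion.
So Alice does not control Pellion.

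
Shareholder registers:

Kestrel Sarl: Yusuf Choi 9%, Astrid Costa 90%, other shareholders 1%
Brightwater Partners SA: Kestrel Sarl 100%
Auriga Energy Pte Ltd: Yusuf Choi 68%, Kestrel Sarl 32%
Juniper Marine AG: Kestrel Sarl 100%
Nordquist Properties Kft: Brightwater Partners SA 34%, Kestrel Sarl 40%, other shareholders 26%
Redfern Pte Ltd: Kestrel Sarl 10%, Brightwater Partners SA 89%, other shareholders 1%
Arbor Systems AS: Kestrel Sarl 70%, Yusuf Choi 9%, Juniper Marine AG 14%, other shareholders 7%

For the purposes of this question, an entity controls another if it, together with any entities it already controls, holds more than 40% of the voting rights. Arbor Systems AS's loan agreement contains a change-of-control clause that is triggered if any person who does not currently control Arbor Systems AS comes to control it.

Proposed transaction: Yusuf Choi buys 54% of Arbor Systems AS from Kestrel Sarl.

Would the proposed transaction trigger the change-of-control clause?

Yes

The purchase adds only to Yusuf's holdings (Kestrel's stake shrinks), so Yusuf is the only person who could newly come to control Arbor.
Yusuf holds 68% of Auriga, so Yusuf controls Auriga.
In Arbor, Yusuf's side holds only 9%, not > 40%.
So before the transaction, Yusuf does not control Arbor.
After the purchase, Yusuf's direct stake in Arbor rises to 9% + 54% = 63%, and Kestrel's stake falls to 16%.
Yusuf holds 63% of Arbor, so Yusuf controls Arbor.
Yusuf did not control Arbor before and does after, so the clause is triggered.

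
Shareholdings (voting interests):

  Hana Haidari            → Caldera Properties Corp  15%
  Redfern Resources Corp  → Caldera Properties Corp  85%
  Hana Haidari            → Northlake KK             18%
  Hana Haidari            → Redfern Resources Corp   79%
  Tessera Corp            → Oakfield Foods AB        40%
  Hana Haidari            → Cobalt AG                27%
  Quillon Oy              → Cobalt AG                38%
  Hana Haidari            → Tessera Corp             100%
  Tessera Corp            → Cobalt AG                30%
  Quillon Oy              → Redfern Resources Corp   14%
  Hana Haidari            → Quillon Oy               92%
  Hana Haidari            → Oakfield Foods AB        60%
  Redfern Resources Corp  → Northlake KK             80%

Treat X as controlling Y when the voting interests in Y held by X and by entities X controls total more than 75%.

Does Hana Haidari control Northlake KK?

Yes

Hana holds 92% of Quillon, so Hana controls Quillon.
Hana and Quillon together hold 79% + 14% = 93% of Redfern, so Hana controls Redfern.
Hana and Redfern together hold 18% + 80% = 98% of Northlake, so Hana controls Northlake.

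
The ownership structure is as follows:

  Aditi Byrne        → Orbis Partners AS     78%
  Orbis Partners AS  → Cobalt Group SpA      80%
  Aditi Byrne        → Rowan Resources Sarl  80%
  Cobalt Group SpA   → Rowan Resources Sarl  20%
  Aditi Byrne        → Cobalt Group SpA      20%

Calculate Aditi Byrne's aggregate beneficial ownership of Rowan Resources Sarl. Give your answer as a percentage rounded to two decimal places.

96.48%

Aditi reaches Rowan along 3 paths.
Direct stake: 80% = 80%.
Via Orbis → Cobalt: 78% × 80% × 20% = 12.48%.
Via Cobalt: 20% × 20% = 4%.
Total: 80% + 12.48% + 4% = 96.48%.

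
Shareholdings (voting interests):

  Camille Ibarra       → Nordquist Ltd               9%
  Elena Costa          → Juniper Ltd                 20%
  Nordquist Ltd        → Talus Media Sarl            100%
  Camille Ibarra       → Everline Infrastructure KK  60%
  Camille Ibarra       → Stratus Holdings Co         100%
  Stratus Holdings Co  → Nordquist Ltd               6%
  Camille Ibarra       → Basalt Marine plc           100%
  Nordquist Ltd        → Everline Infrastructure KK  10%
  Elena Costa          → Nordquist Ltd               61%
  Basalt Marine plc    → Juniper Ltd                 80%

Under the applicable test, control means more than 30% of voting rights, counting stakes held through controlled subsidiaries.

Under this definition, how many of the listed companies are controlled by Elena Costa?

Elena holds 61% of Nordquist, so Elena controls Nordquist.
Nordquist holds 100% of Talus, so Elena controls Talus.
No other company's threshold is met.
Elena controls 2 companies.

2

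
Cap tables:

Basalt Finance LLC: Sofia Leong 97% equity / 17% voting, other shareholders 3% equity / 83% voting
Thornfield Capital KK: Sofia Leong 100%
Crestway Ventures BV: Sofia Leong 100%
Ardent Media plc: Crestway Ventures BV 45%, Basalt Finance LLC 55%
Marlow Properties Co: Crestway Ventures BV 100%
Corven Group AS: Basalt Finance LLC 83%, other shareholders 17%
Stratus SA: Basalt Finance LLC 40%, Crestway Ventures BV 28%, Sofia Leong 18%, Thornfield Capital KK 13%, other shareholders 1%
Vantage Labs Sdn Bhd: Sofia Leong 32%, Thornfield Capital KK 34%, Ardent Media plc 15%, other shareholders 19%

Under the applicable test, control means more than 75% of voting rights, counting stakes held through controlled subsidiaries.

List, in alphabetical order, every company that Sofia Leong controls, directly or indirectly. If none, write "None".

Sofia holds 100% of Thornfield, so Sofia controls Thornfield.
Sofia holds 100% of Crestway, so Sofia controls Crestway.
Crestway holds 100% of Marlow, so Sofia controls Marlow.
No other company's threshold is met.

Crestway Ventures BV, Marlow Properties Co, Thornfield Capital KK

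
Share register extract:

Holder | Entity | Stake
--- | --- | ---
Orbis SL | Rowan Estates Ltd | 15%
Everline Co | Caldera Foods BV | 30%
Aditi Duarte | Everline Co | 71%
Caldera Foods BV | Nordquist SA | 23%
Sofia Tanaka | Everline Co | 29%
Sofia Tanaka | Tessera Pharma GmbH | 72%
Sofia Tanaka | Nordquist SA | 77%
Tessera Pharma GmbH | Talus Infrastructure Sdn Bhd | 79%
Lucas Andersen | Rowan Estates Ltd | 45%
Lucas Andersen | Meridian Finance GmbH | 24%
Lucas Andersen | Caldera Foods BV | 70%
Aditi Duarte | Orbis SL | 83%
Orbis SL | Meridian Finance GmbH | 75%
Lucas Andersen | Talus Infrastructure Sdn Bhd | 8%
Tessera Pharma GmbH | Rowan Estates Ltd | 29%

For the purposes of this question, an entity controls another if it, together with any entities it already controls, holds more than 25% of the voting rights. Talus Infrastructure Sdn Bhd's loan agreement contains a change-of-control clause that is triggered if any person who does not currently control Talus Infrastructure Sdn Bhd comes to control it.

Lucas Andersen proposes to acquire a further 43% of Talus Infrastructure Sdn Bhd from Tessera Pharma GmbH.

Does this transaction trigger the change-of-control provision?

The purchase adds only to Lucas's holdings (Tessera's stake shrinks), so Lucas is the only person who could newly come to control Talus.
Lucas holds 70% of Caldera, so Lucas controls Caldera.
Lucas holds 45% of Rowan, so Lucas controls Rowan.
In Talus, Lucas's side holds only 8%, not > 25%.
So before the transaction, Lucas does not control Talus.
After the purchase, Lucas's direct stake in Talus rises to 8% + 43% = 51%, and Tessera's stake falls to 36%.
Lucas holds 51% of Talus, so Lucas controls Talus.
Lucas did not control Talus before and does after, so the clause is triggered.

Yes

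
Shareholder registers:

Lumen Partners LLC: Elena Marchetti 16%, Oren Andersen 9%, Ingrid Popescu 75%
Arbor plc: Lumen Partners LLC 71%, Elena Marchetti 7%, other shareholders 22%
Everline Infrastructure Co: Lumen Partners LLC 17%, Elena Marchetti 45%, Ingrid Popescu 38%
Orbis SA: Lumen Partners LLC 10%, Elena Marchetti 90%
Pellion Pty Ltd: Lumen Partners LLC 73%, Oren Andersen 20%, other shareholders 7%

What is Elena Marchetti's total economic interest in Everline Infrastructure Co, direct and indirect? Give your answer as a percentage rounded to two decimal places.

Elena reaches Everline along 2 paths.
Via Lumen: 16% × 17% = 2.72%.
Direct stake: 45% = 45%.
Total: 2.72% + 45% = 47.72%.

47.72%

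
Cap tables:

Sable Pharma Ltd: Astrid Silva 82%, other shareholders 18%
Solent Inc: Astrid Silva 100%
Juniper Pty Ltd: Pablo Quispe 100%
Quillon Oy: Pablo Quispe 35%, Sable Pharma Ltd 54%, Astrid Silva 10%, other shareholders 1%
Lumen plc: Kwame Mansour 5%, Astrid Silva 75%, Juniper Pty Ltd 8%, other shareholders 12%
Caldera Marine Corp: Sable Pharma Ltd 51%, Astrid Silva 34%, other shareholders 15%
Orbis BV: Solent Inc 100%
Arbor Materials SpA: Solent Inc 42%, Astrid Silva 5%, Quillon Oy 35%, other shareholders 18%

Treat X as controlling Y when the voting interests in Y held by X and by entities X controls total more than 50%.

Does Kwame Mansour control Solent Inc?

No

Kwame's largest direct stake is 5% in Lumen, which does not meet the threshold, so Kwame controls no company.
Neither Kwame nor any entity Kwame controls holds any voting interest in Solent.
So Kwame does not control Solent.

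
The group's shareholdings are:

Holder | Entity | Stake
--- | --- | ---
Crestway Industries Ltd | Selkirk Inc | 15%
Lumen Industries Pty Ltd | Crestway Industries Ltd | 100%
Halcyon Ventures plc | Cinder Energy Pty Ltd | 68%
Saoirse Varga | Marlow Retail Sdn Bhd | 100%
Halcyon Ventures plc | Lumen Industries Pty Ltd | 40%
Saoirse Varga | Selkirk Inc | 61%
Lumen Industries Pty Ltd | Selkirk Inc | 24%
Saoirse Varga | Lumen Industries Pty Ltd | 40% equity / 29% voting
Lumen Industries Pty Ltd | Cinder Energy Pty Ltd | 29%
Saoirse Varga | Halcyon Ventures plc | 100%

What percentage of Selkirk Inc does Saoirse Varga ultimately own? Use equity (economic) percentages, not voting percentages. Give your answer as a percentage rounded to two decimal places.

Saoirse reaches Selkirk along 5 paths.
Direct stake: 61% = 61%.
Via Lumen: 40% × 24% = 9.6%.
Via Halcyon → Lumen: 100% × 40% × 24% = 9.6%.
Via Lumen → Crestway: 40% × 100% × 15% = 6%.
Via Halcyon → Lumen → Crestway: 100% × 40% × 100% × 15% = 6%.
Total: 61% + 9.6% + 9.6% + 6% + 6% = 92.2%.
Rounded: 92.20%.

92.20%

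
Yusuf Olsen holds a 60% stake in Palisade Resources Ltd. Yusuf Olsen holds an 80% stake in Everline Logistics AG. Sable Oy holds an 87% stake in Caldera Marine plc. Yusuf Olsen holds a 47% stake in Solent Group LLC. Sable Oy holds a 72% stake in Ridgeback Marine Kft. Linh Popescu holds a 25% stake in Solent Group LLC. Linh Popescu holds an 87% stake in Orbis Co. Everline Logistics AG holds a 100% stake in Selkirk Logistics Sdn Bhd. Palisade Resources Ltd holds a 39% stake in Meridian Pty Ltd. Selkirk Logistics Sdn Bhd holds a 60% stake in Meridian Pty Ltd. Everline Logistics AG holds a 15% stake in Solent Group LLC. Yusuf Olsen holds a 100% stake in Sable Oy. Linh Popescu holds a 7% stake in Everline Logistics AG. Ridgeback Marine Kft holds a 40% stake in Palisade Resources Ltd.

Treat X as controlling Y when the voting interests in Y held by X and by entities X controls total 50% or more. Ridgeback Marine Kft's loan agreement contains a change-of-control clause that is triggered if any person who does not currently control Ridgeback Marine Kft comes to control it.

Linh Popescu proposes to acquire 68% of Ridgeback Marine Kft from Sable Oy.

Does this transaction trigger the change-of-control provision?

The purchase adds only to Linh's holdings (Sable's stake shrinks), so Linh is the only person who could newly come to control Ridgeback.
Linh holds 87% of Orbis, so Linh controls Orbis.
Neither Linh nor any entity Linh controls holds any voting interest in Ridgeback.
So before the transaction, Linh does not control Ridgeback.
After the purchase, Linh holds 68% of Ridgeback directly, and Sable's stake falls to 4%.
Linh holds 68% of Ridgeback, so Linh controls Ridgeback.
Linh did not control Ridgeback before and does after, so the clause is triggered.

Yes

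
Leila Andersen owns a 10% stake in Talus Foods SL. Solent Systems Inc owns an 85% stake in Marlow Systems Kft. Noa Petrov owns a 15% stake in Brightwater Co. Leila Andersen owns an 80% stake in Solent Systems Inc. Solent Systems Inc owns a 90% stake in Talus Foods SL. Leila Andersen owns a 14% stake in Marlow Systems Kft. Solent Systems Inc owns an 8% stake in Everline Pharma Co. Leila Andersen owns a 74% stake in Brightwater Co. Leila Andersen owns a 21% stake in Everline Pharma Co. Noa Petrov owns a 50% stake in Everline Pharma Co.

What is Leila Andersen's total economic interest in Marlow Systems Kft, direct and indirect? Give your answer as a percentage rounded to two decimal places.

Leila reaches Marlow along 2 paths.
Direct stake: 14% = 14%.
Via Solent: 80% × 85% = 68%.
Total: 14% + 68% = 82%.
Rounded: 82.00%.

82.00%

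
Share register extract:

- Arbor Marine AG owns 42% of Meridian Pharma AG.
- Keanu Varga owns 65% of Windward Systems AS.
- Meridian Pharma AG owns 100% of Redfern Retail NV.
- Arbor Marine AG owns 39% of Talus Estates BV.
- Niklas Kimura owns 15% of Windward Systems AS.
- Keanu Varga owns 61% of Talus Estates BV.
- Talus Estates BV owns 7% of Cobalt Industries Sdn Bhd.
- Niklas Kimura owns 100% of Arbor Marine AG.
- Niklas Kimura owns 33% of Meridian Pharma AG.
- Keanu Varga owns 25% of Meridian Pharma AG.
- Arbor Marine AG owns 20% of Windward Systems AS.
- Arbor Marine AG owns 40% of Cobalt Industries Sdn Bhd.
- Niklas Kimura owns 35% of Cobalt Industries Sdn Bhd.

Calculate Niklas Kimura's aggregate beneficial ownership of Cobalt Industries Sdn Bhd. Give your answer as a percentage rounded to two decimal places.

77.73%

Niklas reaches Cobalt along 3 paths.
Via Arbor → Talus: 100% × 39% × 7% = 2.73%.
Direct stake: 35% = 35%.
Via Arbor: 100% × 40% = 40%.
Total: 2.73% + 35% + 40% = 77.73%.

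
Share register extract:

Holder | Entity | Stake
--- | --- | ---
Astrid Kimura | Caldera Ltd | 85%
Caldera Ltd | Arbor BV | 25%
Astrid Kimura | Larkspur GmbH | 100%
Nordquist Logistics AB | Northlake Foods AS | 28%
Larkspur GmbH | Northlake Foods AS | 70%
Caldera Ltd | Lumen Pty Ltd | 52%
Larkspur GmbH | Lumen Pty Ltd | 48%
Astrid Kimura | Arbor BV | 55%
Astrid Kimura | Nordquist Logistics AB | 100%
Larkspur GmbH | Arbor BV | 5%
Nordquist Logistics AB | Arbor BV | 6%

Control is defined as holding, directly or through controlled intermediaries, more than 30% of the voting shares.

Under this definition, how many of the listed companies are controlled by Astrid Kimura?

6

Astrid holds 100% of Larkspur, so Astrid controls Larkspur.
Astrid holds 85% of Caldera, so Astrid controls Caldera.
Astrid holds 100% of Nordquist, so Astrid controls Nordquist.
Astrid and Nordquist and Caldera and Larkspur together hold 55% + 6% + 25% + 5% = 91% of Arbor, so Astrid controls Arbor.
Larkspur and Nordquist together hold 70% + 28% = 98% of Northlake, so Astrid controls Northlake.
Larkspur and Caldera together hold 48% + 52% = 100% of Lumen, so Astrid controls Lumen.
Astrid controls 6 companies.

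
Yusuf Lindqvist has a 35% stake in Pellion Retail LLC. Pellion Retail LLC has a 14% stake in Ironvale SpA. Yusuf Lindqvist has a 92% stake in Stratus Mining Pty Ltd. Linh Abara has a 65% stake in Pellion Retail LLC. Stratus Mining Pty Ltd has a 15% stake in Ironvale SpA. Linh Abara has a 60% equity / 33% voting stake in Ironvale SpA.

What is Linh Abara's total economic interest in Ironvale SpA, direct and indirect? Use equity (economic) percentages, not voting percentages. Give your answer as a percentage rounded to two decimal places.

Linh reaches Ironvale along 2 paths.
Direct stake: 60% = 60%.
Via Pellion: 65% × 14% = 9.1%.
Total: 60% + 9.1% = 69.1%.
Rounded: 69.10%.

69.10%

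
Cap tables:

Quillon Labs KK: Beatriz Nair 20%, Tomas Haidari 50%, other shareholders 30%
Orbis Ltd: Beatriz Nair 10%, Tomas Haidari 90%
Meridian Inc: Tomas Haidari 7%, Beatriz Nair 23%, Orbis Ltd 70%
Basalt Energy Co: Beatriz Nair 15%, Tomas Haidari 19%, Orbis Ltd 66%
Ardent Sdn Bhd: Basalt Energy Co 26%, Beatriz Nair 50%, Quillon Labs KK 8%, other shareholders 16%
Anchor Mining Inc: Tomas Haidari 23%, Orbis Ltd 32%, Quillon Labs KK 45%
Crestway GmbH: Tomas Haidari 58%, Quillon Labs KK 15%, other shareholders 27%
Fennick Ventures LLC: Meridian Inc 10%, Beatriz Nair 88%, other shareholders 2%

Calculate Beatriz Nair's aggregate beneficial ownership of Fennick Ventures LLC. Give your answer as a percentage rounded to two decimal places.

91.00%

Beatriz reaches Fennick along 3 paths.
Via Meridian: 23% × 10% = 2.3%.
Via Orbis → Meridian: 10% × 70% × 10% = 0.7%.
Direct stake: 88% = 88%.
Total: 2.3% + 0.7% + 88% = 91%.
Rounded: 91.00%.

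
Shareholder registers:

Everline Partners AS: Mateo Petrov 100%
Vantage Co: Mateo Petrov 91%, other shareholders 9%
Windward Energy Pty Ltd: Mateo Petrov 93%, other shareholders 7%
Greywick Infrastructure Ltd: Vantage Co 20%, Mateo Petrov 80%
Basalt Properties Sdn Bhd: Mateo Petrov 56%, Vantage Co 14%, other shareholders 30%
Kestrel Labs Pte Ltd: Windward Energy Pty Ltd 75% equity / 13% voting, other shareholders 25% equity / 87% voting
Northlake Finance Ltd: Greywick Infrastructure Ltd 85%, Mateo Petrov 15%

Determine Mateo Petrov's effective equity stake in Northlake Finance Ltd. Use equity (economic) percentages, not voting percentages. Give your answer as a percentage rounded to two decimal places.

98.47%

Mateo reaches Northlake along 3 paths.
Via Vantage → Greywick: 91% × 20% × 85% = 15.47%.
Via Greywick: 80% × 85% = 68%.
Direct stake: 15% = 15%.
Total: 15.47% + 68% + 15% = 98.47%.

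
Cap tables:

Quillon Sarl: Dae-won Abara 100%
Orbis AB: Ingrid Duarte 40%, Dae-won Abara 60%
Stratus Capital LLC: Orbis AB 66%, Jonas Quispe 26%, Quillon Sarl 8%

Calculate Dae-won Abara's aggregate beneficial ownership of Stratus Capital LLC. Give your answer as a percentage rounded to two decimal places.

Dae-won reaches Stratus along 2 paths.
Via Orbis: 60% × 66% = 39.6%.
Via Quillon: 100% × 8% = 8%.
Total: 39.6% + 8% = 47.6%.
Rounded: 47.60%.

47.60%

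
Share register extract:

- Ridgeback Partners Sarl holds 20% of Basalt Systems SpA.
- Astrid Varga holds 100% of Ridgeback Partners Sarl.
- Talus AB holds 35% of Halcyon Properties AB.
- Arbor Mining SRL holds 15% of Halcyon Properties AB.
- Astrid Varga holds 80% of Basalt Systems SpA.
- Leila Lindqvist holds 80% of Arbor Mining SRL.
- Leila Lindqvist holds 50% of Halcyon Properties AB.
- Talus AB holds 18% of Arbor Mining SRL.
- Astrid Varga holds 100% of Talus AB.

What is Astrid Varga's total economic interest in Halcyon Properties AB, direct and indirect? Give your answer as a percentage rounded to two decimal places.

37.70%

Astrid reaches Halcyon along 2 paths.
Via Talus: 100% × 35% = 35%.
Via Talus → Arbor: 100% × 18% × 15% = 2.7%.
Total: 35% + 2.7% = 37.7%.
Rounded: 37.70%.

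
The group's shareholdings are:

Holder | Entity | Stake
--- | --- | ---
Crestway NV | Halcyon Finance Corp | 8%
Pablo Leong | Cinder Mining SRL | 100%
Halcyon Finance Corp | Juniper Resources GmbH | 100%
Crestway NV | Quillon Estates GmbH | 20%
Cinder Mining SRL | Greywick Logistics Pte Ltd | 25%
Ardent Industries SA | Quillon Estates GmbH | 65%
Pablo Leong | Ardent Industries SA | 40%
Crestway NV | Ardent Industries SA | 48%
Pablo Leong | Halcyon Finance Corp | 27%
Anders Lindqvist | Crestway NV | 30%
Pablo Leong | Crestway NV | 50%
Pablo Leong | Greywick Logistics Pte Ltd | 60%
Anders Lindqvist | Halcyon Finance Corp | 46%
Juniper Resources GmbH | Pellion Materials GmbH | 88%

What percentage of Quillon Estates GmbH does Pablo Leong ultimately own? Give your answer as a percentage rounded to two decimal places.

51.60%

Pablo reaches Quillon along 3 paths.
Via Crestway: 50% × 20% = 10%.
Via Crestway → Ardent: 50% × 48% × 65% = 15.6%.
Via Ardent: 40% × 65% = 26%.
Total: 10% + 15.6% + 26% = 51.6%.
Rounded: 51.60%.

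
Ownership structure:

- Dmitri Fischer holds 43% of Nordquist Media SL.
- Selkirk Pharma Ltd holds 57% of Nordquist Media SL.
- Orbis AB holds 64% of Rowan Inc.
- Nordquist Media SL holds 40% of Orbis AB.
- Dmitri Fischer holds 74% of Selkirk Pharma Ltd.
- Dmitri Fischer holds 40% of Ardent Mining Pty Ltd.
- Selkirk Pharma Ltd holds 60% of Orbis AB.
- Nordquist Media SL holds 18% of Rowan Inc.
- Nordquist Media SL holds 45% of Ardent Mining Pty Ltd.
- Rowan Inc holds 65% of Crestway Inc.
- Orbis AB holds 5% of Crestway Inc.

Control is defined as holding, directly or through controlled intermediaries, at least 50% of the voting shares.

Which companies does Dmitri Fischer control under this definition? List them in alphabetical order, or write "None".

Ardent Mining Pty Ltd, Crestway Inc, Nordquist Media SL, Orbis AB, Rowan Inc, Selkirk Pharma Ltd

Dmitri holds 74% of Selkirk, so Dmitri controls Selkirk.
Dmitri and Selkirk together hold 43% + 57% = 100% of Nordquist, so Dmitri controls Nordquist.
Nordquist and Selkirk together hold 40% + 60% = 100% of Orbis, so Dmitri controls Orbis.
Orbis and Nordquist together hold 64% + 18% = 82% of Rowan, so Dmitri controls Rowan.
Rowan and Orbis together hold 65% + 5% = 70% of Crestway, so Dmitri controls Crestway.
Nordquist and Dmitri together hold 45% + 40% = 85% of Ardent, so Dmitri controls Ardent.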